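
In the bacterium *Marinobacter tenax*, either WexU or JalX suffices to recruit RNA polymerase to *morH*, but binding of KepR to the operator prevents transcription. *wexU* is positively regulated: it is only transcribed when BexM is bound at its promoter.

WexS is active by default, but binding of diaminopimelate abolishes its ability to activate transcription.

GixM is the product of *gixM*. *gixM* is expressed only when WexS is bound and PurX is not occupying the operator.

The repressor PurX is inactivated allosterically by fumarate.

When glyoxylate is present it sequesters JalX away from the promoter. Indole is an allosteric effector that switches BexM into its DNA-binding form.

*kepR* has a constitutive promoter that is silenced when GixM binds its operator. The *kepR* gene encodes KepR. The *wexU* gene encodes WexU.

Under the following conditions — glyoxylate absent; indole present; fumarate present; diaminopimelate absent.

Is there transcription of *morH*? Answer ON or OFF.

ON

Diaminopimelate is absent, so WexS is active.
Fumarate is present, so PurX is inactive.
No repressor is bound and WexS is active, so *gixM* is transcribed.
So GixM is produced and active.
With repressor GixM bound, *kepR* is not transcribed.
So KepR is not produced.
Indole is present, so BexM is active.
No repressor is bound and BexM is active, so *wexU* is transcribed.
So WexU is produced and active.
Glyoxylate is absent, so JalX is active.
Activator WexU is present, so *morH* is transcribed.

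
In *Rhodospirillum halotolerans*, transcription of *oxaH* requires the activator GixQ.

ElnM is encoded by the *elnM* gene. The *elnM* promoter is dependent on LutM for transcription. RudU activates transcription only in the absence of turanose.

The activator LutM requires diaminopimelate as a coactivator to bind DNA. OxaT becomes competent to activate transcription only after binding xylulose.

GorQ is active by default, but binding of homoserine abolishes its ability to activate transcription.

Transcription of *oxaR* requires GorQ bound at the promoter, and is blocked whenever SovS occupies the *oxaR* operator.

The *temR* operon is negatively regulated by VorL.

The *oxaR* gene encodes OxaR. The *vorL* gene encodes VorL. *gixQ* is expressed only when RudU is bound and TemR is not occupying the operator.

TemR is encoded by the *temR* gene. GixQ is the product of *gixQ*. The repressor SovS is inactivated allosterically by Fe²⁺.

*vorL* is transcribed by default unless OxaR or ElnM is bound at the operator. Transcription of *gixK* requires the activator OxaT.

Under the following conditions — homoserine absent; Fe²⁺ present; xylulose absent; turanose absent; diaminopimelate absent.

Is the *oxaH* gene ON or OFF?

Fe²⁺ is present, so SovS is inactive.
Homoserine is absent, so GorQ is active.
No repressor is bound and GorQ is active, so *oxaR* is transcribed.
So OxaR is produced and active.
Diaminopimelate is absent, so LutM is inactive.
Required activator LutM is absent, so *elnM* is not transcribed.
So ElnM is not produced.
With repressor OxaR bound, *vorL* is not transcribed.
So VorL is not produced.
With no repressor bound, *temR* is transcribed.
So TemR is produced and active.
Turanose is absent, so RudU is active.
With repressor TemR bound, *gixQ* is not transcribed.
So GixQ is not produced.
Required activator GixQ is absent, so *oxaH* is not transcribed.

OFF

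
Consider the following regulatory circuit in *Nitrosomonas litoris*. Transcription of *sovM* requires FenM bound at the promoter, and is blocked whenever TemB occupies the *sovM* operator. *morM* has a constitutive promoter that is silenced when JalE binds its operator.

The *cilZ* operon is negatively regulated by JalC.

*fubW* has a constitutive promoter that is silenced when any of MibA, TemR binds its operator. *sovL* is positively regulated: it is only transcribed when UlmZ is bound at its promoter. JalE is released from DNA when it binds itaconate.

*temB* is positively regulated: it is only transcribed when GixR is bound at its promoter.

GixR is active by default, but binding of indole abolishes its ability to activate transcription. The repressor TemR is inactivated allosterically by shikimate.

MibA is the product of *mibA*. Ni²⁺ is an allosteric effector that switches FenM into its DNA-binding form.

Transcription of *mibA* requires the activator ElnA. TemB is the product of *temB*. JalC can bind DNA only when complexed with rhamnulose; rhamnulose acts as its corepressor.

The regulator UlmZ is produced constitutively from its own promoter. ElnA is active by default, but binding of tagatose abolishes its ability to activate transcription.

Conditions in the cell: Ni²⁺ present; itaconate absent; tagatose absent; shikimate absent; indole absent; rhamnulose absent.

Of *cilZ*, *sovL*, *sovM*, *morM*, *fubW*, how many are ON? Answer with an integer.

Rhamnulose is absent, so JalC is inactive.
With no repressor bound, *cilZ* is transcribed.
→ *cilZ* is ON.
UlmZ is produced constitutively and is active.
No repressor is bound and UlmZ is active, so *sovL* is transcribed.
→ *sovL* is ON.
Ni²⁺ is present, so FenM is active.
Indole is absent, so GixR is active.
No repressor is bound and GixR is active, so *temB* is transcribed.
So TemB is produced and active.
With repressor TemB bound, *sovM* is not transcribed.
→ *sovM* is OFF.
Itaconate is absent, so JalE is active.
With repressor JalE bound, *morM* is not transcribed.
→ *morM* is OFF.
Tagatose is absent, so ElnA is active.
No repressor is bound and ElnA is active, so *mibA* is transcribed.
So MibA is produced and active.
Shikimate is absent, so TemR is active.
With repressor MibA bound, *fubW* is not transcribed.
→ *fubW* is OFF.
2 of the 5 genes are transcribed.

2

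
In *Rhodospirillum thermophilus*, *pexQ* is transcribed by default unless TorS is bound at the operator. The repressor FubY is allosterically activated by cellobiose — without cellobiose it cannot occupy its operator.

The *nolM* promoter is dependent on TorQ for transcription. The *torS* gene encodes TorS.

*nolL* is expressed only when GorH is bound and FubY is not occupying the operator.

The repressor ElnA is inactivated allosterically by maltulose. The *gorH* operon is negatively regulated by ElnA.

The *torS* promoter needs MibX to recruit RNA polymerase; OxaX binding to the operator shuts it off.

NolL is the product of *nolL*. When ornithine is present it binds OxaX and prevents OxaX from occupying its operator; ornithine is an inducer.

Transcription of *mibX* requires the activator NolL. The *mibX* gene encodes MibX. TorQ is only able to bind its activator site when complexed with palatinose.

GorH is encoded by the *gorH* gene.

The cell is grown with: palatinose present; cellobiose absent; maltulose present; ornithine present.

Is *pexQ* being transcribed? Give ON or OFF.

OFF

Maltulose is present, so ElnA is inactive.
With no repressor bound, *gorH* is transcribed.
So GorH is produced and active.
Cellobiose is absent, so FubY is inactive.
No repressor is bound and GorH is active, so *nolL* is transcribed.
So NolL is produced and active.
No repressor is bound and NolL is active, so *mibX* is transcribed.
So MibX is produced and active.
Ornithine is present, so OxaX is inactive.
No repressor is bound and MibX is active, so *torS* is transcribed.
So TorS is produced and active.
With repressor TorS bound, *pexQ* is not transcribed.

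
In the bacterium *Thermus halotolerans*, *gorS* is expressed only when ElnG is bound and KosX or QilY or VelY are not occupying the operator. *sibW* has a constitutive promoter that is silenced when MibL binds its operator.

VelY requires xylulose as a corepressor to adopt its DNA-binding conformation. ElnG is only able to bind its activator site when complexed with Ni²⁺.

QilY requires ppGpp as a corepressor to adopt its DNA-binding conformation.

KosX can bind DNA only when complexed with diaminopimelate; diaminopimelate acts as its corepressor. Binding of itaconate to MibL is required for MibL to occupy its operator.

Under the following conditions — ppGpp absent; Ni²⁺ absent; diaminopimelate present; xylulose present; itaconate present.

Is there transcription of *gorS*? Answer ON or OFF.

Diaminopimelate is present, so KosX is active.
ppGpp is absent, so QilY is inactive.
Ni²⁺ is absent, so ElnG is inactive.
Xylulose is present, so VelY is active.
With repressor KosX bound, *gorS* is not transcribed.

OFF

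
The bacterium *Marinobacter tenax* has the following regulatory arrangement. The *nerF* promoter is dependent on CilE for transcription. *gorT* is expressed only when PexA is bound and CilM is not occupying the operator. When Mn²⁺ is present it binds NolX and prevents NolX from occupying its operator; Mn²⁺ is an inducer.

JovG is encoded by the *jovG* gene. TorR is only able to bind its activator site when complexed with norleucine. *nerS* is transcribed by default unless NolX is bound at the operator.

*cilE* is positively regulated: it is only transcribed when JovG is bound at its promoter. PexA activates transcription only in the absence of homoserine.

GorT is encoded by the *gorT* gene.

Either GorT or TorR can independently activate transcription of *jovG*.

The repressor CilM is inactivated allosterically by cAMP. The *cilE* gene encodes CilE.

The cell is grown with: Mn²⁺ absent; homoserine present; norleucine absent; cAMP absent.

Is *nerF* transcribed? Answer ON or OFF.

Homoserine is present, so PexA is inactive.
cAMP is absent, so CilM is active.
With repressor CilM bound, *gorT* is not transcribed.
So GorT is not produced.
Norleucine is absent, so TorR is inactive.
No activator is available at the *jovG* promoter, so *jovG* is not transcribed.
So JovG is not produced.
Required activator JovG is absent, so *cilE* is not transcribed.
So CilE is not produced.
Required activator CilE is absent, so *nerF* is not transcribed.

OFF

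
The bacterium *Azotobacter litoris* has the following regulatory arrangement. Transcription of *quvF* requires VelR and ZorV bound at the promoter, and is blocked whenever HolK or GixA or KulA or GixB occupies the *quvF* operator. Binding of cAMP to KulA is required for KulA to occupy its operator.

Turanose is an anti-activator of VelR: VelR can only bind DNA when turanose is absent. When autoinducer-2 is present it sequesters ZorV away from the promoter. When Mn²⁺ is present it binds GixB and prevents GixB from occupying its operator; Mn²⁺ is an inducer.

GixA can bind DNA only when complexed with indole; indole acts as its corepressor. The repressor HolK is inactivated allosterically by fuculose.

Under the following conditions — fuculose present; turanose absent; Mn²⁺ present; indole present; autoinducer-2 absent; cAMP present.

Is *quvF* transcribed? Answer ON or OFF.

OFF

Fuculose is present, so HolK is inactive.
Indole is present, so GixA is active.
Turanose is absent, so VelR is active.
Autoinducer-2 is absent, so ZorV is active.
cAMP is present, so KulA is active.
Mn²⁺ is present, so GixB is inactive.
With repressor GixA bound, *quvF* is not transcribed.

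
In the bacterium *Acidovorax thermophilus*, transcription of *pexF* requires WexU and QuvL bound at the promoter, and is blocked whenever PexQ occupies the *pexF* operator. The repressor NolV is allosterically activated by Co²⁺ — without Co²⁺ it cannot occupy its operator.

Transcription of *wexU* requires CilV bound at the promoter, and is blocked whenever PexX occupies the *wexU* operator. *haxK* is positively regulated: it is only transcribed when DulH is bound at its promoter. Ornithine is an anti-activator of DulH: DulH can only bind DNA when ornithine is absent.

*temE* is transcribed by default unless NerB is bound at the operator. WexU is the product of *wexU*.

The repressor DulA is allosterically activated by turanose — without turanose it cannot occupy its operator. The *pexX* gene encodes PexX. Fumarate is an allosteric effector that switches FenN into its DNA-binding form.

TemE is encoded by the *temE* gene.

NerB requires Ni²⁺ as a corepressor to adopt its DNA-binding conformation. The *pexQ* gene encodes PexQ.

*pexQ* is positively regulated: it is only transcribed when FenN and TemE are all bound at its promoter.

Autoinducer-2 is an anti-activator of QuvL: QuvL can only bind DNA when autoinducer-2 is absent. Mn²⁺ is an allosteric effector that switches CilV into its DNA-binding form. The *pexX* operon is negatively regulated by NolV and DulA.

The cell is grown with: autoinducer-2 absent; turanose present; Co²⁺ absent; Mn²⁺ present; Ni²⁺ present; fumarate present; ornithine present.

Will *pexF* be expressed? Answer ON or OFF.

Mn²⁺ is present, so CilV is active.
Co²⁺ is absent, so NolV is inactive.
Turanose is present, so DulA is active.
With repressor DulA bound, *pexX* is not transcribed.
So PexX is not produced.
No repressor is bound and CilV is active, so *wexU* is transcribed.
So WexU is produced and active.
Autoinducer-2 is absent, so QuvL is active.
Fumarate is present, so FenN is active.
Ni²⁺ is present, so NerB is active.
With repressor NerB bound, *temE* is not transcribed.
So TemE is not produced.
Required activator TemE is absent, so *pexQ* is not transcribed.
So PexQ is not produced.
No repressor is bound and WexU and QuvL are active, so *pexF* is transcribed.

ON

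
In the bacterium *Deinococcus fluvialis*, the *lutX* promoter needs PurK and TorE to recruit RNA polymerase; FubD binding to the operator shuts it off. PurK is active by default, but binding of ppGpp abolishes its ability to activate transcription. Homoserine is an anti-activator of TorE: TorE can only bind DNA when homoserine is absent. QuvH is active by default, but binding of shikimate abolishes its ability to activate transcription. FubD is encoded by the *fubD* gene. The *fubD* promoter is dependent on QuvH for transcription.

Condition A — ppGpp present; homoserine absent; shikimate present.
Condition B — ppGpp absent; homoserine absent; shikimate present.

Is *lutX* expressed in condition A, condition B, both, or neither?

B only

Condition A:
ppGpp is present, so PurK is inactive.
Homoserine is absent, so TorE is active.
Shikimate is present, so QuvH is inactive.
Required activator QuvH is absent, so *fubD* is not transcribed.
So FubD is not produced.
Required activator PurK is absent, so *lutX* is not transcribed.
→ *lutX* is OFF in A.
Condition B:
ppGpp is absent, so PurK is active.
Homoserine is absent, so TorE is active.
Shikimate is present, so QuvH is inactive.
Required activator QuvH is absent, so *fubD* is not transcribed.
So FubD is not produced.
No repressor is bound and PurK and TorE are active, so *lutX* is transcribed.
→ *lutX* is ON in B.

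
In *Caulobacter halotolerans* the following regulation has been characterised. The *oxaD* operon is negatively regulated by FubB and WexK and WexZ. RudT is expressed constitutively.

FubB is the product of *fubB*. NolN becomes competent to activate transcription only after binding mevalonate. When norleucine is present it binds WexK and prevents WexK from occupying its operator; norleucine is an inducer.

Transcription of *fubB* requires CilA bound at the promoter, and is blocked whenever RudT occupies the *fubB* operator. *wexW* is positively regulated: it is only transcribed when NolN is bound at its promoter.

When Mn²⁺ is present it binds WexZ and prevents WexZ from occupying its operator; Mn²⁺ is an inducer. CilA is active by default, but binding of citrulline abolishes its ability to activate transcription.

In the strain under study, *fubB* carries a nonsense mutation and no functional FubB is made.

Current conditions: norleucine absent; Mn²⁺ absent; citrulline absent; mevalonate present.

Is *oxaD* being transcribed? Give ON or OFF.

OFF

FubB is non-functional in this strain, so it has no effect.
Norleucine is absent, so WexK is active.
Mn²⁺ is absent, so WexZ is active.
With repressor WexK bound, *oxaD* is not transcribed.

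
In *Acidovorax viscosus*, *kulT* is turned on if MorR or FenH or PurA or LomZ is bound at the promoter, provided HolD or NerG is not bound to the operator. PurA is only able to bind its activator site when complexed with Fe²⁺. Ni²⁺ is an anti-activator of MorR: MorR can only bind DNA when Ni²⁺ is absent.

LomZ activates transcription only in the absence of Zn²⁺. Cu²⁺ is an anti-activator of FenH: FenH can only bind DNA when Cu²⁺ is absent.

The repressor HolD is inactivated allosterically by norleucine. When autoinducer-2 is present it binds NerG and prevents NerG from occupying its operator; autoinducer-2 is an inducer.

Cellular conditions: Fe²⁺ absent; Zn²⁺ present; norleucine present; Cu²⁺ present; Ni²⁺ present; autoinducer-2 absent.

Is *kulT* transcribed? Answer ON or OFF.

OFF

Ni²⁺ is present, so MorR is inactive.
Norleucine is present, so HolD is inactive.
Autoinducer-2 is absent, so NerG is active.
Cu²⁺ is present, so FenH is inactive.
Fe²⁺ is absent, so PurA is inactive.
Zn²⁺ is present, so LomZ is inactive.
With repressor NerG bound, *kulT* is not transcribed.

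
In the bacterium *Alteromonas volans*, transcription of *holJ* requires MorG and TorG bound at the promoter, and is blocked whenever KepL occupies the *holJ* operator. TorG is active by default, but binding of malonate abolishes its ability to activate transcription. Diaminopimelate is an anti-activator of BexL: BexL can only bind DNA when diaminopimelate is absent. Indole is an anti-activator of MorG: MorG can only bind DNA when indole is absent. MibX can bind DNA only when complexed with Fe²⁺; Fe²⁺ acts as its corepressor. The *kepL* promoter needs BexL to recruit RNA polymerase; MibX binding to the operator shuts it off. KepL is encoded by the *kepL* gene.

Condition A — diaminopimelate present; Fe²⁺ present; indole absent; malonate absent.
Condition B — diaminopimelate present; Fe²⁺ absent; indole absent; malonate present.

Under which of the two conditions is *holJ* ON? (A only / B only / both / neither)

Condition A:
Diaminopimelate is present, so BexL is inactive.
Fe²⁺ is present, so MibX is active.
With repressor MibX bound, *kepL* is not transcribed.
So KepL is not produced.
Indole is absent, so MorG is active.
Malonate is absent, so TorG is active.
No repressor is bound and MorG and TorG are active, so *holJ* is transcribed.
→ *holJ* is ON in A.
Condition B:
Diaminopimelate is present, so BexL is inactive.
Fe²⁺ is absent, so MibX is inactive.
Required activator BexL is absent, so *kepL* is not transcribed.
So KepL is not produced.
Indole is absent, so MorG is active.
Malonate is present, so TorG is inactive.
Required activator TorG is absent, so *holJ* is not transcribed.
→ *holJ* is OFF in B.

A only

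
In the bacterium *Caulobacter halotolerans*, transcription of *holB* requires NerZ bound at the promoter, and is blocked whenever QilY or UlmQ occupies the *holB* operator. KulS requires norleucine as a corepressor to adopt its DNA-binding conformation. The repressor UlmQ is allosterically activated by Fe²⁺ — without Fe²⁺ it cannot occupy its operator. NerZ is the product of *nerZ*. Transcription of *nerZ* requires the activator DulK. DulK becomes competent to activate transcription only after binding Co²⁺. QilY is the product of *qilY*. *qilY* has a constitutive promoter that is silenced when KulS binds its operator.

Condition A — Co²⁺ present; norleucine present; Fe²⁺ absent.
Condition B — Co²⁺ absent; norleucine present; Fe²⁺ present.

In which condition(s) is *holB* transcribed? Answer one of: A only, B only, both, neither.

Condition A:
Co²⁺ is present, so DulK is active.
No repressor is bound and DulK is active, so *nerZ* is transcribed.
So NerZ is produced and active.
Norleucine is present, so KulS is active.
With repressor KulS bound, *qilY* is not transcribed.
So QilY is not produced.
Fe²⁺ is absent, so UlmQ is inactive.
No repressor is bound and NerZ is active, so *holB* is transcribed.
→ *holB* is ON in A.
Condition B:
Co²⁺ is absent, so DulK is inactive.
Required activator DulK is absent, so *nerZ* is not transcribed.
So NerZ is not produced.
Norleucine is present, so KulS is active.
With repressor KulS bound, *qilY* is not transcribed.
So QilY is not produced.
Fe²⁺ is present, so UlmQ is active.
With repressor UlmQ bound, *holB* is not transcribed.
→ *holB* is OFF in B.

A only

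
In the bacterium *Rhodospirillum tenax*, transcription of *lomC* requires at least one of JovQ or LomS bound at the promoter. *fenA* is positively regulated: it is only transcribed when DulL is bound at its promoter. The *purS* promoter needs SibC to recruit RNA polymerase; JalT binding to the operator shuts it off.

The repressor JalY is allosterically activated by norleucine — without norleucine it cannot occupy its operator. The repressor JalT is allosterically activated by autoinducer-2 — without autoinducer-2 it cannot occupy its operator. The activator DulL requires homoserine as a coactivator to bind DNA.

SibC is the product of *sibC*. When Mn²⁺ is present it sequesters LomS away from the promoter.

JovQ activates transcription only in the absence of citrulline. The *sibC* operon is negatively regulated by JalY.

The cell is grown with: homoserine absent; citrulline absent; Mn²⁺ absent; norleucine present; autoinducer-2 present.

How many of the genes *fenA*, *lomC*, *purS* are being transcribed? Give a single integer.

Homoserine is absent, so DulL is inactive.
Required activator DulL is absent, so *fenA* is not transcribed.
→ *fenA* is OFF.
Citrulline is absent, so JovQ is active.
Mn²⁺ is absent, so LomS is active.
Activator JovQ is present, so *lomC* is transcribed.
→ *lomC* is ON.
Norleucine is present, so JalY is active.
With repressor JalY bound, *sibC* is not transcribed.
So SibC is not produced.
Autoinducer-2 is present, so JalT is active.
With repressor JalT bound, *purS* is not transcribed.
→ *purS* is OFF.
1 of the 3 genes is transcribed.

1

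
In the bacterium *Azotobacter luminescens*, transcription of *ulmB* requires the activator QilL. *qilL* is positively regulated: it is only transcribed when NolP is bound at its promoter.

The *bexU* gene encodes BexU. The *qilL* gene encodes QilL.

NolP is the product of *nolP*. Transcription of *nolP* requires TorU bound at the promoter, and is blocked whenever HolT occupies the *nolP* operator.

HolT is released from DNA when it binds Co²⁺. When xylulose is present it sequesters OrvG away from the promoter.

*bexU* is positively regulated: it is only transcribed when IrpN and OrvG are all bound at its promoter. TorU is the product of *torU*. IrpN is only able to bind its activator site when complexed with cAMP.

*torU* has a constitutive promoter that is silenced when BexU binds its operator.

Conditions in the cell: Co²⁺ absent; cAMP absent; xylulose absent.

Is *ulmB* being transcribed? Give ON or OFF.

cAMP is absent, so IrpN is inactive.
Xylulose is absent, so OrvG is active.
Required activator IrpN is absent, so *bexU* is not transcribed.
So BexU is not produced.
With no repressor bound, *torU* is transcribed.
So TorU is produced and active.
Co²⁺ is absent, so HolT is active.
With repressor HolT bound, *nolP* is not transcribed.
So NolP is not produced.
Required activator NolP is absent, so *qilL* is not transcribed.
So QilL is not produced.
Required activator QilL is absent, so *ulmB* is not transcribed.

OFF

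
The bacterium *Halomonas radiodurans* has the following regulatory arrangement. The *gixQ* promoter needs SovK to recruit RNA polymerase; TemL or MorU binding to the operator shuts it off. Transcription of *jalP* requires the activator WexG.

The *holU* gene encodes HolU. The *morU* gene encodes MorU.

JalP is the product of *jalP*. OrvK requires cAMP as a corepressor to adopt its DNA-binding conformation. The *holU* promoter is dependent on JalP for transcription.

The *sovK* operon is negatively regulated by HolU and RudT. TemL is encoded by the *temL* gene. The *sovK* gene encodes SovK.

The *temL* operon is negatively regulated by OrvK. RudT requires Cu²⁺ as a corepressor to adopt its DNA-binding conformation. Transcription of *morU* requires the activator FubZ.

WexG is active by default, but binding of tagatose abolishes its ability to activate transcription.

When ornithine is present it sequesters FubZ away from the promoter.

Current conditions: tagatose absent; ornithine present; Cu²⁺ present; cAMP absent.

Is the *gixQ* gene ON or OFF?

OFF

Tagatose is absent, so WexG is active.
No repressor is bound and WexG is active, so *jalP* is transcribed.
So JalP is produced and active.
No repressor is bound and JalP is active, so *holU* is transcribed.
So HolU is produced and active.
Cu²⁺ is present, so RudT is active.
With repressor HolU bound, *sovK* is not transcribed.
So SovK is not produced.
cAMP is absent, so OrvK is inactive.
With no repressor bound, *temL* is transcribed.
So TemL is produced and active.
Ornithine is present, so FubZ is inactive.
Required activator FubZ is absent, so *morU* is not transcribed.
So MorU is not produced.
With repressor TemL bound, *gixQ* is not transcribed.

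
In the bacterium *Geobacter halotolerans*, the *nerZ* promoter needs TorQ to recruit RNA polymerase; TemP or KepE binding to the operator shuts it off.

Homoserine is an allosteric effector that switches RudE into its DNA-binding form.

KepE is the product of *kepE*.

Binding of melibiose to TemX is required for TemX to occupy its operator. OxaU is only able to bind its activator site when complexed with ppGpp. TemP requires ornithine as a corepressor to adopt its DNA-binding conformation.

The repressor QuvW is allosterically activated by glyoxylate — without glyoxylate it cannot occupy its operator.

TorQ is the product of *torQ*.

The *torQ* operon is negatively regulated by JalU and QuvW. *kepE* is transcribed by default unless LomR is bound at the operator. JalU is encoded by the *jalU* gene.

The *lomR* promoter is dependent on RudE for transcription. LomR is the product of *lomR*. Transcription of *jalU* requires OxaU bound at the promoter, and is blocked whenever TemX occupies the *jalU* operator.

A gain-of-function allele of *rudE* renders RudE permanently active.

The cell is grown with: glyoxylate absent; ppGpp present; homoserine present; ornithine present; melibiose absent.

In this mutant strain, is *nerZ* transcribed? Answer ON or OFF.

Ornithine is present, so TemP is active.
RudE is constitutively active in this strain.
No repressor is bound and RudE is active, so *lomR* is transcribed.
So LomR is produced and active.
With repressor LomR bound, *kepE* is not transcribed.
So KepE is not produced.
Melibiose is absent, so TemX is inactive.
ppGpp is present, so OxaU is active.
No repressor is bound and OxaU is active, so *jalU* is transcribed.
So JalU is produced and active.
Glyoxylate is absent, so QuvW is inactive.
With repressor JalU bound, *torQ* is not transcribed.
So TorQ is not produced.
With repressor TemP bound, *nerZ* is not transcribed.

OFF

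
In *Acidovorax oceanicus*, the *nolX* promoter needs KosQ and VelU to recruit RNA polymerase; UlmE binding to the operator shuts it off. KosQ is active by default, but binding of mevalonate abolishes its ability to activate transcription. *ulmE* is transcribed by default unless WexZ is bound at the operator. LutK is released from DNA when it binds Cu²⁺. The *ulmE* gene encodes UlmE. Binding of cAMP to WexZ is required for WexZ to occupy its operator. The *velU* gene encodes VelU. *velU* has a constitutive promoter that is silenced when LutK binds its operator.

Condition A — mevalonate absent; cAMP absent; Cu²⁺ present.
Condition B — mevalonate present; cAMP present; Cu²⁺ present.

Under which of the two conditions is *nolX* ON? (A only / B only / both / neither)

Condition A:
Mevalonate is absent, so KosQ is active.
cAMP is absent, so WexZ is inactive.
With no repressor bound, *ulmE* is transcribed.
So UlmE is produced and active.
Cu²⁺ is present, so LutK is inactive.
With no repressor bound, *velU* is transcribed.
So VelU is produced and active.
With repressor UlmE bound, *nolX* is not transcribed.
→ *nolX* is OFF in A.
Condition B:
Mevalonate is present, so KosQ is inactive.
cAMP is present, so WexZ is active.
With repressor WexZ bound, *ulmE* is not transcribed.
So UlmE is not produced.
Cu²⁺ is present, so LutK is inactive.
With no repressor bound, *velU* is transcribed.
So VelU is produced and active.
Required activator KosQ is absent, so *nolX* is not transcribed.
→ *nolX* is OFF in B.

neither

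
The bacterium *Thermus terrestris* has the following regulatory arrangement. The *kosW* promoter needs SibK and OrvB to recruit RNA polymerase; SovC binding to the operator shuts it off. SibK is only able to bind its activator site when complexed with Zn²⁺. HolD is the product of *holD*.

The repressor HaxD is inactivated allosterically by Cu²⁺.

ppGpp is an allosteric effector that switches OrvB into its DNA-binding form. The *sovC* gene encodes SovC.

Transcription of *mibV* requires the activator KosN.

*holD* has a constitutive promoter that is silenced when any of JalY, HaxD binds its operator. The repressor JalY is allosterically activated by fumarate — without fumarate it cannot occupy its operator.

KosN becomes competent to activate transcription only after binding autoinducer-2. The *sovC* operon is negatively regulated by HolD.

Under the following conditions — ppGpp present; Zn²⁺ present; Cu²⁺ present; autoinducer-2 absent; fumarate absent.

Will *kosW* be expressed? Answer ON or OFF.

ON

Fumarate is absent, so JalY is inactive.
Cu²⁺ is present, so HaxD is inactive.
With no repressor bound, *holD* is transcribed.
So HolD is produced and active.
With repressor HolD bound, *sovC* is not transcribed.
So SovC is not produced.
Zn²⁺ is present, so SibK is active.
ppGpp is present, so OrvB is active.
No repressor is bound and SibK and OrvB are active, so *kosW* is transcribed.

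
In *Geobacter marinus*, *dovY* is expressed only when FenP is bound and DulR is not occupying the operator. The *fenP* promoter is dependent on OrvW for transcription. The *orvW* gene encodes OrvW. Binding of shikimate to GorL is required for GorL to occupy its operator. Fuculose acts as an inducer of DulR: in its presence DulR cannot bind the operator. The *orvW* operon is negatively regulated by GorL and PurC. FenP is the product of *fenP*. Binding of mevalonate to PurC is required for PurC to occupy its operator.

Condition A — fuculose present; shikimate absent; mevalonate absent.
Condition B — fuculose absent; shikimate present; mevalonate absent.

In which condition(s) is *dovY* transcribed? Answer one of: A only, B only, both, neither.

Condition A:
Fuculose is present, so DulR is inactive.
Shikimate is absent, so GorL is inactive.
Mevalonate is absent, so PurC is inactive.
With no repressor bound, *orvW* is transcribed.
So OrvW is produced and active.
No repressor is bound and OrvW is active, so *fenP* is transcribed.
So FenP is produced and active.
No repressor is bound and FenP is active, so *dovY* is transcribed.
→ *dovY* is ON in A.
Condition B:
Fuculose is absent, so DulR is active.
Shikimate is present, so GorL is active.
Mevalonate is absent, so PurC is inactive.
With repressor GorL bound, *orvW* is not transcribed.
So OrvW is not produced.
Required activator OrvW is absent, so *fenP* is not transcribed.
So FenP is not produced.
With repressor DulR bound, *dovY* is not transcribed.
→ *dovY* is OFF in B.

A only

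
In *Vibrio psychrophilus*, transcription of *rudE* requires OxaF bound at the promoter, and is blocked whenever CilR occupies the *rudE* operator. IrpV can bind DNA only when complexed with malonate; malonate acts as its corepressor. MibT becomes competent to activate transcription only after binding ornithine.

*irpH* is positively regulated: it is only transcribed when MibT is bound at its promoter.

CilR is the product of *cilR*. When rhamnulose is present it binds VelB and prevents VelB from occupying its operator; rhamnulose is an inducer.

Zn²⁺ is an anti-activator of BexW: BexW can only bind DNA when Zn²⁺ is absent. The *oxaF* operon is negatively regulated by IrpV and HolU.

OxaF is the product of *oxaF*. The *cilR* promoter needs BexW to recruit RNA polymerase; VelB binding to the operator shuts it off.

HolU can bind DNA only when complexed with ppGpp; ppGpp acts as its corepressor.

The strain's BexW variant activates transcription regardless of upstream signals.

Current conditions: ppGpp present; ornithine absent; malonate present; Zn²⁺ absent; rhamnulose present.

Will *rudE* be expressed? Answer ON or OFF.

OFF

Malonate is present, so IrpV is active.
ppGpp is present, so HolU is active.
With repressor IrpV bound, *oxaF* is not transcribed.
So OxaF is not produced.
Rhamnulose is present, so VelB is inactive.
BexW is constitutively active in this strain.
No repressor is bound and BexW is active, so *cilR* is transcribed.
So CilR is produced and active.
With repressor CilR bound, *rudE* is not transcribed.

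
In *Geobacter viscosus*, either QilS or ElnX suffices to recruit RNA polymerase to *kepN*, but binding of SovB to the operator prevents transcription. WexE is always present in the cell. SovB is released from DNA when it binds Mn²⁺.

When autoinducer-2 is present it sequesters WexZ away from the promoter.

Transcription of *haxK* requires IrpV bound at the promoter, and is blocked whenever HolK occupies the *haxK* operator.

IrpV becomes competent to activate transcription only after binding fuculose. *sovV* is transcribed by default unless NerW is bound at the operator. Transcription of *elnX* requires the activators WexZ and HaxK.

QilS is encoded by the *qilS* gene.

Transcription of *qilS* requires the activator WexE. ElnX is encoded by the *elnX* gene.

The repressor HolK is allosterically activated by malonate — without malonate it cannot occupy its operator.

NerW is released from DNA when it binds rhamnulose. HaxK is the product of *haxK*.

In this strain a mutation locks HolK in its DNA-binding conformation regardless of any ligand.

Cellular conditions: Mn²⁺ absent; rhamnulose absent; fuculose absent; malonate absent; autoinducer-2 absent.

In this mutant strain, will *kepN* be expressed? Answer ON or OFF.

OFF

WexE is produced constitutively and is active.
No repressor is bound and WexE is active, so *qilS* is transcribed.
So QilS is produced and active.
Autoinducer-2 is absent, so WexZ is active.
Fuculose is absent, so IrpV is inactive.
HolK is constitutively active in this strain.
With repressor HolK bound, *haxK* is not transcribed.
So HaxK is not produced.
Required activator HaxK is absent, so *elnX* is not transcribed.
So ElnX is not produced.
Mn²⁺ is absent, so SovB is active.
With repressor SovB bound, *kepN* is not transcribed.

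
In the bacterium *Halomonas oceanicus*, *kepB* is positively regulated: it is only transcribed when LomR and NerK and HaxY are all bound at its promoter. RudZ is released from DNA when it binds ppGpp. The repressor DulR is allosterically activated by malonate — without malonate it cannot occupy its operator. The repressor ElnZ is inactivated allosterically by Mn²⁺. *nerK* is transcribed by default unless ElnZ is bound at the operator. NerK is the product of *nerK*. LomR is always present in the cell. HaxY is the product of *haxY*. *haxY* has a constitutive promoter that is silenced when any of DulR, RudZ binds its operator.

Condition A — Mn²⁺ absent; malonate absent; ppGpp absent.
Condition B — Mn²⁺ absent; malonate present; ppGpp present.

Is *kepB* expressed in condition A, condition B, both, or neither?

Condition A:
LomR is produced constitutively and is active.
Mn²⁺ is absent, so ElnZ is active.
With repressor ElnZ bound, *nerK* is not transcribed.
So NerK is not produced.
Malonate is absent, so DulR is inactive.
ppGpp is absent, so RudZ is active.
With repressor RudZ bound, *haxY* is not transcribed.
So HaxY is not produced.
Required activator NerK is absent, so *kepB* is not transcribed.
→ *kepB* is OFF in A.
Condition B:
LomR is produced constitutively and is active.
Mn²⁺ is absent, so ElnZ is active.
With repressor ElnZ bound, *nerK* is not transcribed.
So NerK is not produced.
Malonate is present, so DulR is active.
ppGpp is present, so RudZ is inactive.
With repressor DulR bound, *haxY* is not transcribed.
So HaxY is not produced.
Required activator NerK is absent, so *kepB* is not transcribed.
→ *kepB* is OFF in B.

neither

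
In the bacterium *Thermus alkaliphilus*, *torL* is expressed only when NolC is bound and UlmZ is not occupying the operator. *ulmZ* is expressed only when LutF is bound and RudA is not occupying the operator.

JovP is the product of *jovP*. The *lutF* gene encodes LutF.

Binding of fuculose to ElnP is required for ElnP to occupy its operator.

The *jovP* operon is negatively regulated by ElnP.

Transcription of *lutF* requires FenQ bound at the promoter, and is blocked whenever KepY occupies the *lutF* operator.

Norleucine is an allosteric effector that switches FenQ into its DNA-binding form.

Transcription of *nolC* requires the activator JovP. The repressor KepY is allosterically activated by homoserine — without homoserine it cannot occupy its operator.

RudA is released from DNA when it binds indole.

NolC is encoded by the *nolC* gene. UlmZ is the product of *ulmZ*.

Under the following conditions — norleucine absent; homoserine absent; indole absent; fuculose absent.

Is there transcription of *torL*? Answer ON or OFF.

Indole is absent, so RudA is active.
Norleucine is absent, so FenQ is inactive.
Homoserine is absent, so KepY is inactive.
Required activator FenQ is absent, so *lutF* is not transcribed.
So LutF is not produced.
With repressor RudA bound, *ulmZ* is not transcribed.
So UlmZ is not produced.
Fuculose is absent, so ElnP is inactive.
With no repressor bound, *jovP* is transcribed.
So JovP is produced and active.
No repressor is bound and JovP is active, so *nolC* is transcribed.
So NolC is produced and active.
No repressor is bound and NolC is active, so *torL* is transcribed.

ON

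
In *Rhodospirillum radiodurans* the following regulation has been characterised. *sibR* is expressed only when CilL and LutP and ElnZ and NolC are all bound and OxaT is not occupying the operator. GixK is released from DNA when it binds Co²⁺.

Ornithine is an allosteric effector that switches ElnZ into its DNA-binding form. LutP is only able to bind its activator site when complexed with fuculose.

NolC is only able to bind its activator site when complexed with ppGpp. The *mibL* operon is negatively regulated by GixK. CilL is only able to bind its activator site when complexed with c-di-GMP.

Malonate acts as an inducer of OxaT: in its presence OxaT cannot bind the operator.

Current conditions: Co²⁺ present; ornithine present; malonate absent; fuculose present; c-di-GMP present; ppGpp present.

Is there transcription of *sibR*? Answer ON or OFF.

OFF

c-di-GMP is present, so CilL is active.
Malonate is absent, so OxaT is active.
Fuculose is present, so LutP is active.
Ornithine is present, so ElnZ is active.
ppGpp is present, so NolC is active.
With repressor OxaT bound, *sibR* is not transcribed.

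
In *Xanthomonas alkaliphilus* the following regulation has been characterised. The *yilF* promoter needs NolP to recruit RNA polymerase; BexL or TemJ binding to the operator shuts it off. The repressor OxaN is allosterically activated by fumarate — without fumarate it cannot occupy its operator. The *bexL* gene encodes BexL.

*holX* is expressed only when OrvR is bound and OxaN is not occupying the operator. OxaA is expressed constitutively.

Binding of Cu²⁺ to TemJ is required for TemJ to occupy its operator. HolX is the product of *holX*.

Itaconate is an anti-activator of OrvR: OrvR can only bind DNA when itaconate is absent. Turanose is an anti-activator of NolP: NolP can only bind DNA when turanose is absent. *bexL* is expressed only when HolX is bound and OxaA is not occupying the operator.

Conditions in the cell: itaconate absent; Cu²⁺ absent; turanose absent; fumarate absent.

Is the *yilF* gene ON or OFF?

ON

OxaA is produced constitutively and is active.
Itaconate is absent, so OrvR is active.
Fumarate is absent, so OxaN is inactive.
No repressor is bound and OrvR is active, so *holX* is transcribed.
So HolX is produced and active.
With repressor OxaA bound, *bexL* is not transcribed.
So BexL is not produced.
Turanose is absent, so NolP is active.
Cu²⁺ is absent, so TemJ is inactive.
No repressor is bound and NolP is active, so *yilF* is transcribed.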